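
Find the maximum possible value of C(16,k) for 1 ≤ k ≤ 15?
12,870

Explanation: C(16,k) is maximised at the centre of the row: C(16,8) = 12,870.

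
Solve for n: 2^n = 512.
9

Reasoning: 2^9 = 512, so n = 9.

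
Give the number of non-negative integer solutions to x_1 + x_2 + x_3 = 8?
45

Reasoning: C(8+3-1, 3-1) = 45.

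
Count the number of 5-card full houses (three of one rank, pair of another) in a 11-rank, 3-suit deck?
330

Solution: Triple rank: 11. Triple suits: C(3,3)=1. Pair rank: 10. Pair suits: C(3,2)=3. Total: 330.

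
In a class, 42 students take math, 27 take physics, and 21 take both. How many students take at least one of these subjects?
48

Solution: |A∪B| = |A|+|B|-|A∩B| = 42+27-21 = 48.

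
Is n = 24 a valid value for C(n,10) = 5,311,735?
C(24,10) = 24·23·22·21·20·19·18·17·16·15/10! = 7,117,005,772,800/3,628,800 = 1,961,256, which does not equal 5,311,735.

Answer: No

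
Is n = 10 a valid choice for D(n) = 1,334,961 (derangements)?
Yes

Working:
D(10) = (10-1)·[D(9) + D(8)] = 9·[133,496 + 14,833] = 1,334,961, which equals 1,334,961.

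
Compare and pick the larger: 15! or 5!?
15!

Solution: 15!=1,307,674,368,000, 5!=120. 15! > 5!.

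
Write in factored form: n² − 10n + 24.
(n − 4)(n − 6)

Reasoning: Seek roots whose sum is 10 and product is 24: (4, 6). So n² − 10n + 24 = (n − 4)(n − 6).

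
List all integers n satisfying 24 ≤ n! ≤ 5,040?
4, 5, 6, 7

Solution: n! is strictly increasing; 4! = 24 and 7! = 5,040, so valid n = 4, 5, 6, 7.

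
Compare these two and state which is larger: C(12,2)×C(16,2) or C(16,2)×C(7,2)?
C(12,2)×C(16,2)

C(12,2)×C(16,2)=7,920, C(16,2)×C(7,2)=2,520.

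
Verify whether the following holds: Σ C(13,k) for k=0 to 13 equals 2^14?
False

Solution: Binomial theorem: Σ C(13,k) = (1+1)^13 = 2^13 = 8,192; RHS 2^14 = 16,384.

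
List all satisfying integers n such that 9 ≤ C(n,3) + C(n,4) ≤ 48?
5, 6
C(4,3)+C(4,4)=5; C(5,3)+C(5,4)=15; C(6,3)+C(6,4)=35; C(7,3)+C(7,4)=70. So valid n = 5, 6.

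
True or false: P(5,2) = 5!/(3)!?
Permutation formula P(n,k) = n!/(n-k)!: 5!/3! = 120/6 = 20 = P(5,2). The statement holds.

Answer: True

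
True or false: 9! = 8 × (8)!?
False

9! = 9 × 8! = 362,880, but 8 × 8! = 322,560.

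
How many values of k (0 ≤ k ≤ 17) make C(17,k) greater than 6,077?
8
Row 17 is unimodal and symmetric about k=17/2. C(17,4)=2,380 ≤ 6,077; C(17,5)=6,188 > 6,077; by symmetry C(17,k) > 6,077 for k = 5..12. That's 12 - 5 + 1 = 8 values.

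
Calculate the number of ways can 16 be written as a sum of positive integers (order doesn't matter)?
231

Pentagonal recurrence p(n) = p(n−1) + p(n−2) − p(n−5) − p(n−7) + …: p(16) = p(15) + p(14) − p(11) − p(9) + p(4) + p(1) = 176 + 135 − 56 − 30 + 5 + 1 = 231.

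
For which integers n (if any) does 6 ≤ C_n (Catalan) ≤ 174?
4, 5, 6

Solution: C_3=5; C_4=14; C_5=42; C_6=132; C_7=429. So valid n = 4, 5, 6.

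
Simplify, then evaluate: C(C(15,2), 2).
5,460
C(15,2) = 105, then C(105, 2) = 5,460.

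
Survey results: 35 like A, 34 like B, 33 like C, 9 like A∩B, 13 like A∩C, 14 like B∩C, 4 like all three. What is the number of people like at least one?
70

Working:
|A∪B∪C| = 35+34+33-9-13-14+4 = 70.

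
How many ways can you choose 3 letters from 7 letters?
35
C(7,3) = 7! / (3! × (7-3)!)
         = 7! / (3! × 4!)
         = 35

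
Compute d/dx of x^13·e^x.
Product rule: d/dx[x^13]·e^x + x^13·d/dx[e^x] = 13x^{12}e^x + x^13e^x.

Answer: (13x^12 + x^13)e^x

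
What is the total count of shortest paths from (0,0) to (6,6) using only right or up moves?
Choose 6 rights from 12 moves: C(12,6) = 924.
Final answer: 924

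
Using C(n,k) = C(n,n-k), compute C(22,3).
1,540

C(22,3) = C(22,19) = 1,540.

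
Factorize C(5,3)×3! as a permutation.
P(5,3)

Solution: C(5,3)×3! = [5!/(3!(2)!)]×3! = 5!/(2)! = P(5,3) = 60.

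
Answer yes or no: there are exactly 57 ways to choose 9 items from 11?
No

Explanation: C(11,9) = 55 ≠ 57.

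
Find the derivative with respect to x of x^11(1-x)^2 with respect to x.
Product rule: 11x^{10}(1-x)^{2} + x^11·(-2)(1-x)^{1}.
Final answer: 11x^10(1-x)^2 - 2x^11(1-x)^1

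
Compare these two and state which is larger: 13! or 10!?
13!
13!=6,227,020,800, 10!=3,628,800. 13! > 10!.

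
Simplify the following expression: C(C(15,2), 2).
5,460

Solution: C(15,2) = 105, then C(105, 2) = 5,460.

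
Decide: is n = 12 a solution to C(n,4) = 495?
Yes

C(12,4) = 12·11·10·9/4! = 11,880/24 = 495, which equals 495.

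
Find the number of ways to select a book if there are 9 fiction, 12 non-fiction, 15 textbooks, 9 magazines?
By the addition principle: 9 + 12 + 15 + 9 = 45.
Final answer: 45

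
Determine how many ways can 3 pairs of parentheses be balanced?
5

Working:
Using the Catalan number formula: C_n = C(2n, n) / (n+1)
C_3 = C(6, 3) / (3+1)
     = 20 / 4
     = 5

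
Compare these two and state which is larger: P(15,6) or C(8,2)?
P(15,6)=3,603,600, C(8,2)=28.

Answer: P(15,6)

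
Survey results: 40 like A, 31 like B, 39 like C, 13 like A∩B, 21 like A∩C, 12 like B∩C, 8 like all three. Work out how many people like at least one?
72

Solution: |A∪B∪C| = 40+31+39-13-21-12+8 = 72.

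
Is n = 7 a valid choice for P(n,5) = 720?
No

Explanation: P(7,5) = 7·6·5·4·3 = 2,520, which does not equal 720.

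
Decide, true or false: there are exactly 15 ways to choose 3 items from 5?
False

Solution: C(5,3) = 10 ≠ 15.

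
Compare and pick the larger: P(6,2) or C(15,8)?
P(6,2)=30, C(15,8)=6,435.

Answer: C(15,8)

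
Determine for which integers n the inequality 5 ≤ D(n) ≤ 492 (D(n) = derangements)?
4, 5, 6
Using D(n) = (n−1)[D(n−1) + D(n−2)] with D(1)=0, D(2)=1: D(3)=2; D(4)=9; D(5)=44; D(6)=265; D(7)=1,854. So valid n = 4, 5, 6.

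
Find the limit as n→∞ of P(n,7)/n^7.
1

Working:
P(n,7) = n(n-1)···(n-6) ≈ n^7 for large n. Limit = 1.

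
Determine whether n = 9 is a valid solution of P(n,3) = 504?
Yes

Explanation: P(9,3) = 9·8·7 = 504, which equals 504.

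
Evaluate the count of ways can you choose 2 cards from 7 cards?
21
C(7,2) = 7! / (2! × (7-2)!)
         = 7! / (2! × 5!)
         = 21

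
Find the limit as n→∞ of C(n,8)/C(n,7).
∞

Explanation: C(n,8)/C(n,7) = (n-7)/8 → ∞ as n → ∞.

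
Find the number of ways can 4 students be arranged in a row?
24

Solution: Arrangements of 4 distinct objects: 4! = 24.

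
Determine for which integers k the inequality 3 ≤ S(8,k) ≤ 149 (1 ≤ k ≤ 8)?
2, 7
S(8,1)=1; S(8,2)=127; S(8,3)=966; S(8,4)=1,701; S(8,5)=1,050; S(8,6)=266; S(8,7)=28; S(8,8)=1. So valid k = 2, 7.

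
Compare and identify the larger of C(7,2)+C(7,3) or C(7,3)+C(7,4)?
C(7,3)+C(7,4)

Solution: First=56, Second=70.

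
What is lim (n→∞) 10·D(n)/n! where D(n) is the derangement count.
10/e

D(n)/n! → 1/e, so 10·D(n)/n! → 10/e.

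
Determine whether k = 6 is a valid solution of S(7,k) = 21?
Yes

S(7,6) = 6·S(6,6) + S(6,5) = 6·1 + 15 = 21, which equals 21.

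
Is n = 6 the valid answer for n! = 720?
Yes

Working:
6! = 6·5! = 6·120 = 720, which equals 720.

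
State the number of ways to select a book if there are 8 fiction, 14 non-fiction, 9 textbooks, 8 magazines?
39

Working:
By the addition principle: 8 + 14 + 9 + 8 = 39.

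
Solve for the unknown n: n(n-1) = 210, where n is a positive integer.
n² − n − 210 = 0, so n = (1 ± √(1 + 4·210))/2 = (1 ± √841)/2 = (1 ± 29)/2, i.e. n = 15 or n = -14. Taking the positive root, n = 15 (check: 15×14 = 210).
Final answer: 15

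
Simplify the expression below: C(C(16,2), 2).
7,140

Explanation: C(16,2) = 120, then C(120, 2) = 7,140.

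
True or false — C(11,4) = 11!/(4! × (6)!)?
The correct denominator is 4!×7!, giving C(11,4) = 330; the stated RHS is 11!/(4!×6!) = 2,310 ≠ 330, so the statement does not hold.

Answer: False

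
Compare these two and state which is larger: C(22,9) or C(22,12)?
C(22,12)

Explanation: C(22,9)=497,420, C(22,12)=646,646.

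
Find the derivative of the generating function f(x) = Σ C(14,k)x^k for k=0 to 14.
Σ k·C(14,k)x^(k-1) for k=1 to 14

Solution: Term-by-term differentiation gives Σ k·C(14,k)x^{k-1} for k=1 to 14.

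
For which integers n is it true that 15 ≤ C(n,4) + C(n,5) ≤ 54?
6

Reasoning: C(5,4)+C(5,5)=6; C(6,4)+C(6,5)=21; C(7,4)+C(7,5)=56. So valid n = 6.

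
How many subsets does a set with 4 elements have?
16

Reasoning: Each element can be included or excluded: 2^4 = 16.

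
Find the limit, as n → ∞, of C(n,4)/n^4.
1/24

C(n,4) ≈ n^4/4! for large n. Limit = 1/4! = 1/24.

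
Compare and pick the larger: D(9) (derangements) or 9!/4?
D(9)

Explanation: D(9) = (9-1)·[D(8) + D(7)] = 8·[14,833 + 1,854] = 133,496; 9!/4 = 362,880/4 = 90,720.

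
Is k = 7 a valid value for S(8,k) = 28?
Yes

Solution: S(8,7) = 7·S(7,7) + S(7,6) = 7·1 + 21 = 28, which equals 28.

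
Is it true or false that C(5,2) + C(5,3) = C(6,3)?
True

Explanation: Pascal's identity: LHS = 10 + 10 = 20; RHS = C(6,3) = 20. Both sides agree, so the statement holds.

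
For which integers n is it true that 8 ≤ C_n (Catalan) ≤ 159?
4, 5, 6

Working:
C_3=5; C_4=14; C_5=42; C_6=132; C_7=429. So valid n = 4, 5, 6.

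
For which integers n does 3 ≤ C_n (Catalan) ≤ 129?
3, 4, 5

C_2=2; C_3=5; C_4=14; C_5=42; C_6=132. So valid n = 3, 4, 5.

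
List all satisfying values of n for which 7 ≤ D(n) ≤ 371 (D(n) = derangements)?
4, 5, 6

Working:
Using D(n) = (n−1)[D(n−1) + D(n−2)] with D(1)=0, D(2)=1: D(3)=2; D(4)=9; D(5)=44; D(6)=265; D(7)=1,854. So valid n = 4, 5, 6.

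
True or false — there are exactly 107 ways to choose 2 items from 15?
False

Working:
C(15,2) = 105 ≠ 107.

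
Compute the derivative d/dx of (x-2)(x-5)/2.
(2x - 7)/2

Explanation: d/dx[(x-2)(x-5)] = (x-5) + (x-2) = 2x - 7. Dividing by 2 gives (2x - 7)/2.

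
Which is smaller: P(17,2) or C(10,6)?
C(10,6)

Explanation: P(17,2)=272, C(10,6)=210.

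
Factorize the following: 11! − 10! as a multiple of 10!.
11! − 10! = 11·10! − 10! = (11 − 1)·10! = 10 × 10! = 36,288,000.
Final answer: 10 × 10! = 36,288,000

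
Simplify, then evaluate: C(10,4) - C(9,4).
C(10,4) - C(9,4) = C(9,3) = 84.

Answer: 84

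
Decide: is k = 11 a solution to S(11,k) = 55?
S(11,11) = 11·S(10,11) + S(10,10) = 11·0 + 1 = 1, which does not equal 55.

Answer: No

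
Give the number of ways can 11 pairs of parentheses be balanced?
Using the Catalan number formula: C_n = C(2n, n) / (n+1)
C_11 = C(22, 11) / (11+1)
     = 705432 / 12
     = 58,786
Final answer: 58,786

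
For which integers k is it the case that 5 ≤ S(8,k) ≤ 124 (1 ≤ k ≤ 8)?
7

Solution: S(8,1)=1; S(8,2)=127; S(8,3)=966; S(8,4)=1,701; S(8,5)=1,050; S(8,6)=266; S(8,7)=28; S(8,8)=1. So valid k = 7.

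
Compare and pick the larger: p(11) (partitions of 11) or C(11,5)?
Pentagonal recurrence p(n) = p(n−1) + p(n−2) − p(n−5) − p(n−7) + …: p(11) = p(10) + p(9) − p(6) − p(4) = 42 + 30 − 11 − 5 = 56; C(11,5) = 462.
Final answer: C(11,5)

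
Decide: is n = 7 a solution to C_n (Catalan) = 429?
Yes

Working:
C_7 = C(14,7)/(7+1) = 3,432/8 = 429, which equals 429.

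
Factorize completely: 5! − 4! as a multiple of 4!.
4 × 4! = 96

Explanation: 5! − 4! = 5·4! − 4! = (5 − 1)·4! = 4 × 4! = 96.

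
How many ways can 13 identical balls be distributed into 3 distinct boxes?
105
C(13+3-1, 3-1) = C(15, 2) = 105.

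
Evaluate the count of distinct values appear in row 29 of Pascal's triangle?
15

Solution: Row 29 has entries C(29,0)..C(29,29); by symmetry C(29,k)=C(29,29-k), giving 15 distinct values.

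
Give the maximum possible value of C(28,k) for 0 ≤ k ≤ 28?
40,116,600

Working:
Maximum at k = 14: C(28,14) = 40,116,600.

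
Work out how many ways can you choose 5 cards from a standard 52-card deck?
2,598,960

Reasoning: C(52,5) = 2,598,960.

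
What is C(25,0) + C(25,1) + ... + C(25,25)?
33,554,432
Sum of binomial coefficients = 2^25 = 33,554,432.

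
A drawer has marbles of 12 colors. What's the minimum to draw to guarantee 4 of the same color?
37

Working:
Worst case: 3 of each = 36. One more: 37.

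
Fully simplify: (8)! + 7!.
45,360

Reasoning: (8)! + 7! = (8)·7! + 7! = (8+1)·7! = 9·7! = 45,360.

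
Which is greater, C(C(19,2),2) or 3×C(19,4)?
C(C(19,2),2)=14,535, 3×C(19,4)=11,628.

Answer: C(C(19,2),2)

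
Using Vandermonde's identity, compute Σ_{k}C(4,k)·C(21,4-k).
12,650

= C(4+21,4) = C(25,4) = 12,650.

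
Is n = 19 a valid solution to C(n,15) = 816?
C(19,15) = 19·18·17·16·15·14·13·12·11·10·9·8·7·6·5/15! = 5,068,545,850,368,000/1,307,674,368,000 = 3,876, which does not equal 816.
Final answer: No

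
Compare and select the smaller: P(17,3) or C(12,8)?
P(17,3)=4,080, C(12,8)=495.

Answer: C(12,8)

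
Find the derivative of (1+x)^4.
4(1+x)^3

Working:
Using the power rule: d/dx (1+x)^4 = 4(1+x)^{3}.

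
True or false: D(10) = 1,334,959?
Derangements of 10 elements: D(10) = (10-1)·[D(9) + D(8)] = 9·[133,496 + 14,833] = 1,334,961.
Final answer: False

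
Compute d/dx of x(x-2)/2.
(2x - 2)/2

Explanation: d/dx[(x-0)(x-2)] = (x-2) + (x-0) = 2x - 2. Dividing by 2 gives (2x - 2)/2.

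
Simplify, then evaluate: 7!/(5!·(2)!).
This is C(7,5) = 21.
Final answer: 21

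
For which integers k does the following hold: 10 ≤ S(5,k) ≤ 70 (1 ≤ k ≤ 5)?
2, 3, 4

Reasoning: S(5,1)=1; S(5,2)=15; S(5,3)=25; S(5,4)=10; S(5,5)=1. So valid k = 2, 3, 4.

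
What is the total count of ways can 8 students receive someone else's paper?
14,833

Reasoning: Using D(n) = (n-1)[D(n-1) + D(n-2)]:
D(8) = (8-1) × [D(7) + D(6)]
      = 7 × [1854 + 265]
      = 7 × 2119
      = 14,833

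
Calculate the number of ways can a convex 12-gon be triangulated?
16,796

Explanation: Using the Catalan number formula: C_n = C(2n, n) / (n+1)
C_10 = C(20, 10) / (10+1)
     = 184756 / 11
     = 16,796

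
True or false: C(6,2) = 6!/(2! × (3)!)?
False
The correct denominator is 2!×4!, giving C(6,2) = 15; the stated RHS is 6!/(2!×3!) = 60 ≠ 15, so the statement does not hold.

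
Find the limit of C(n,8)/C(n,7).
∞

Explanation: C(n,8)/C(n,7) = (n-7)/8 → ∞ as n → ∞.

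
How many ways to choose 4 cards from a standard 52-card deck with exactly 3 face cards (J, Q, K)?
8,800

Reasoning: 12 face cards and 40 non-face cards: C(12,3) × C(40,1) = 220 × 40 = 8,800.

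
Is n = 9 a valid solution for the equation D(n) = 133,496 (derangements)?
Yes
D(9) = (9-1)·[D(8) + D(7)] = 8·[14,833 + 1,854] = 133,496, which equals 133,496.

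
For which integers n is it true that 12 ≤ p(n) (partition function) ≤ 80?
7, 8, 9, 10, 11, 12

Reasoning: Tabulating p(n) via p(n) = p(n−1) + p(n−2) − p(n−5) − p(n−7) + …: p(6)=11; p(7)=15; p(8)=22; p(9)=30; p(10)=42; p(11)=56; p(12)=77; p(13)=101. So valid n = 7, 8, 9, 10, 11, 12.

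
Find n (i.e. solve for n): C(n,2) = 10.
C(n,2) = n(n−1)/2! is increasing in n, and n(n−1) = 2!·10 = 20 ≈ (n−0.5)^2 gives n ≈ 5.0. Check: C(3,2) = 3, C(4,2) = 6, C(5,2) = 10 ✓. So n = 5.

Answer: 5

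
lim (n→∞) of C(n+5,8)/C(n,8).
1

Both numerator and denominator grow as n^8/8! for large n, so the ratio → 1.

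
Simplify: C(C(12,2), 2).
C(12,2) = 66, then C(66, 2) = 2,145.
Final answer: 2,145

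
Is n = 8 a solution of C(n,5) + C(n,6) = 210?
No

C(8,5) + C(8,6) = 56 + 28 = 84, which does not equal 210.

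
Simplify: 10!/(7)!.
720

This equals 10×9×8 = 720.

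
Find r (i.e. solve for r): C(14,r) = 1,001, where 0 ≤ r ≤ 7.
C(14,r) is increasing for 0 ≤ r ≤ 7. Stepping up (C(14,r+1) = C(14,r)·(14−r)/(r+1)): C(14,1) = 14, C(14,2) = 91, C(14,3) = 364, C(14,4) = 1,001 ✓. So r = 4.
Final answer: 4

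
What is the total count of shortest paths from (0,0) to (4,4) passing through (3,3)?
40
To (3,3): C(6,3)=20. From there: C(2,1)=2. Total: 40.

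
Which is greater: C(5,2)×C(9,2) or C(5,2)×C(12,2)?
C(5,2)×C(12,2)
C(5,2)×C(9,2)=360, C(5,2)×C(12,2)=660.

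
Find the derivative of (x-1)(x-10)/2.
(2x - 11)/2

Reasoning: d/dx[(x-1)(x-10)] = (x-10) + (x-1) = 2x - 11. Dividing by 2 gives (2x - 11)/2.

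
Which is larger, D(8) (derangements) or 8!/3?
D(8)

Reasoning: D(8) = (8-1)·[D(7) + D(6)] = 7·[1,854 + 265] = 14,833; 8!/3 = 40,320/3 = 13,440.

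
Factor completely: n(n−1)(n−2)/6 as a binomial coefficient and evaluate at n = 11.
n(n−1)(n−2)/6 = n!/(3!(n−3)!) = C(n,3). At n = 11: C(11,3) = 165.
Final answer: C(n,3); C(11,3) = 165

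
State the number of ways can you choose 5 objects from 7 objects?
21
C(7,5) = 7! / (5! × (7-5)!)
         = 7! / (5! × 2!)
         = 21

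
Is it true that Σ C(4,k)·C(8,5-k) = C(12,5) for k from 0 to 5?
True

Reasoning: Vandermonde's identity gives C(12,5) = 792; RHS C(12,5) = 792.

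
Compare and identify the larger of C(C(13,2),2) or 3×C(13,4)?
C(C(13,2),2)

Explanation: C(C(13,2),2)=3,003, 3×C(13,4)=2,145.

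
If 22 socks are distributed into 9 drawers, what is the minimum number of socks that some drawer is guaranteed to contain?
3

Solution: Pigeonhole: ⌈22/9⌉ = 3.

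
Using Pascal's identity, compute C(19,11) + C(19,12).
125,970

C(19,11) + C(19,12) = C(20,12) = 125,970.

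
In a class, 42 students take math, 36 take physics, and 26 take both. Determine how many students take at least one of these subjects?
52

Solution: |A∪B| = |A|+|B|-|A∩B| = 42+36-26 = 52.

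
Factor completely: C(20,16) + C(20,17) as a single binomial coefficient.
C(21,17)

Solution: By Pascal's identity: C(20,16) + C(20,17) = C(21,17) = 5,985.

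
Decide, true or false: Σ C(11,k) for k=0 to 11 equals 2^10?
False

Explanation: Binomial theorem: Σ C(11,k) = (1+1)^11 = 2^11 = 2,048; RHS 2^10 = 1,024.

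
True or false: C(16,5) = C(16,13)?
False
C(16,5) = 4,368 but C(16,13) = 560; symmetry gives C(16,5) = C(16,11), not C(16,13).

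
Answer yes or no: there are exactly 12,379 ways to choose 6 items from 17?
No
C(17,6) = 12,376 ≠ 12379.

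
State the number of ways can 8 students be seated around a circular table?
5,040

Circular arrangements: (8-1)! = 5,040.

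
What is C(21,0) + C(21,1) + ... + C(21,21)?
2,097,152

Sum of binomial coefficients = 2^21 = 2,097,152.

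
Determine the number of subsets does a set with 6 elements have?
64

Solution: Each element can be included or excluded: 2^6 = 64.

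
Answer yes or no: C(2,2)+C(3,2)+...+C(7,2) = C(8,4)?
No

Solution: Hockey stick identity gives Σ = C(8,3) = 56; RHS C(8,4) = 70.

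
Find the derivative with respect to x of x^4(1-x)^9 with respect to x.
4x^3(1-x)^9 - 9x^4(1-x)^8

Reasoning: Product rule: 4x^{3}(1-x)^{9} + x^4·(-9)(1-x)^{8}.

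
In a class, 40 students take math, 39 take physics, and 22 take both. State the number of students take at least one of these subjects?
57

|A∪B| = |A|+|B|-|A∩B| = 40+39-22 = 57.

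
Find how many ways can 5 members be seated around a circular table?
Circular arrangements: (5-1)! = 24.

Answer: 24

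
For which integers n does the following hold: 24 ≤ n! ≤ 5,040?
4, 5, 6, 7

Working:
n! is strictly increasing; 4! = 24 and 7! = 5,040, so valid n = 4, 5, 6, 7.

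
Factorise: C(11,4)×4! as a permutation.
C(11,4)×4! = [11!/(4!(7)!)]×4! = 11!/(7)! = P(11,4) = 7,920.

Answer: P(11,4)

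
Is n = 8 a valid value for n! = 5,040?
No
8! = 8·7! = 8·5,040 = 40,320, which does not equal 5,040.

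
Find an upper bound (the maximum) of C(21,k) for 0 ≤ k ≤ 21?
Maximum at k = 10 or k = 11: C(21,10) = 352,716.

Answer: 352,716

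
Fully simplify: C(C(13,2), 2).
3,003

Solution: C(13,2) = 78, then C(78, 2) = 3,003.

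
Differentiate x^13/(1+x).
(13x^12(1+x) - x^13)/(1+x)²

Solution: Quotient rule: [13x^{12}(1+x) - x^13]/(1+x)².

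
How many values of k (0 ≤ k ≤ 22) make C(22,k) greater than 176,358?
7

Working:
Row 22 is unimodal and symmetric about k=22/2. C(22,7)=170,544 ≤ 176,358; C(22,8)=319,770 > 176,358; by symmetry C(22,k) > 176,358 for k = 8..14. That's 14 - 8 + 1 = 7 values.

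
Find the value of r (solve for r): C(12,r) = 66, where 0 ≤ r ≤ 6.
C(12,r) is increasing for 0 ≤ r ≤ 6. Stepping up (C(12,r+1) = C(12,r)·(12−r)/(r+1)): C(12,1) = 12, C(12,2) = 66 ✓. So r = 2.

Answer: 2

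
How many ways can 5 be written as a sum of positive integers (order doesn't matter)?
7

Reasoning: Pentagonal recurrence p(n) = p(n−1) + p(n−2) − p(n−5) − p(n−7) + …: p(5) = p(4) + p(3) − p(0) = 5 + 3 − 1 = 7.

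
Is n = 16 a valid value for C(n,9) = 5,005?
No

Solution: C(16,9) = 16·15·14·13·12·11·10·9·8/9! = 4,151,347,200/362,880 = 11,440, which does not equal 5,005.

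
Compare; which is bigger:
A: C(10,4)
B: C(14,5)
B
A=C(10,4)=210, B=C(14,5)=2,002.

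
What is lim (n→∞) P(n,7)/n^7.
1

Solution: P(n,7) = n(n-1)···(n-6) ≈ n^7 for large n. Limit = 1.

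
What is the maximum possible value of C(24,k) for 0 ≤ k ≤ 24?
Maximum at k = 12: C(24,12) = 2,704,156.
Final answer: 2,704,156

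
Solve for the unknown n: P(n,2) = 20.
5

Reasoning: P(n,2) = n(n−1) is increasing in n; n(n−1) ≈ (n−0.5)^2 = 20 gives n ≈ 5.0. Check: P(3,2) = 6, P(4,2) = 12, P(5,2) = 20 ✓. So n = 5.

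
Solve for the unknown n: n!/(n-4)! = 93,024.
19

Working:
n!/(n-4)! = n×(n-1)×(n-2)×(n-3), a product of 4 consecutive integers ≈ (n−1.5)^4. 93,024^(1/4) + 1.5 ≈ 19.0; check n = 19: 19×18×17×16 = 93,024 ✓. So n = 19.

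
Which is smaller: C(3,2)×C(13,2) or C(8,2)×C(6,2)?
C(3,2)×C(13,2)

C(3,2)×C(13,2)=234, C(8,2)×C(6,2)=420.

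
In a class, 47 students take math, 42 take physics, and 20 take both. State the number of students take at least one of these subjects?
69
|A∪B| = |A|+|B|-|A∩B| = 47+42-20 = 69.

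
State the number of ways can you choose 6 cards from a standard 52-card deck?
C(52,6) = 20,358,520.

Answer: 20,358,520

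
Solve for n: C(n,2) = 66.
12

Working:
C(n,2) = n(n−1)/2! is increasing in n, and n(n−1) = 2!·66 = 132 ≈ (n−0.5)^2 gives n ≈ 12.0. Check: C(10,2) = 45, C(11,2) = 55, C(12,2) = 66 ✓. So n = 12.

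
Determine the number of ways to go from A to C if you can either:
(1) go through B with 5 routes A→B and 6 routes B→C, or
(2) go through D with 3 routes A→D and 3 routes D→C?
39

Solution: Route via B: 5×6=30. Route via D: 3×3=9. Total: 39.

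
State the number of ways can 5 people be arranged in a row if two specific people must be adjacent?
48
Treat pair as unit: (5-1)! arrangements × 2 internal orders = 48.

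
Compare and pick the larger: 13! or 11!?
13!

Working:
13!=6,227,020,800, 11!=39,916,800. 13! > 11!.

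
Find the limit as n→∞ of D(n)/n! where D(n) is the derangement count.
1/e

Working:
D(n)/n! → 1/e ≈ 0.3679 as n → ∞.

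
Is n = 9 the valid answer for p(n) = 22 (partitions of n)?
No
Pentagonal recurrence p(n) = p(n−1) + p(n−2) − p(n−5) − p(n−7) + …: p(9) = p(8) + p(7) − p(4) − p(2) = 22 + 15 − 5 − 2 = 30, which does not equal 22.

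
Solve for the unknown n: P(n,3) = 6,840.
P(n,3) = n(n−1)(n−2) is increasing in n; n(n−1)(n−2) ≈ (n−1)^3 = 6,840 gives n ≈ 20.0. Check: P(18,3) = 4,896, P(19,3) = 5,814, P(20,3) = 6,840 ✓. So n = 20.

Answer: 20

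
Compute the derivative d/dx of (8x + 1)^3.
24(8x + 1)^2

Reasoning: Chain rule: 3(8x+1)^{2} × 8 = 24(8x+1)^{2}.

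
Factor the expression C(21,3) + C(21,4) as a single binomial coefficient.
C(22,4)

By Pascal's identity: C(21,3) + C(21,4) = C(22,4) = 7,315.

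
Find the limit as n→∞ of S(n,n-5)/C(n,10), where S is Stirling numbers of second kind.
945

The leading term of S(n,n-5) as a polynomial in n is (9)!!·C(n,10), so the ratio → (9)!! = 945.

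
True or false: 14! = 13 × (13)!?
14! = 14 × 13! = 87,178,291,200, but 13 × 13! = 80,951,270,400.

Answer: False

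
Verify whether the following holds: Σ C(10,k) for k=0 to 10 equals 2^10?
Binomial theorem: Σ C(10,k) = (1+1)^10 = 2^10 = 1,024; RHS 2^10 = 1,024.
Final answer: True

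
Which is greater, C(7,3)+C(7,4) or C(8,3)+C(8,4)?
C(8,3)+C(8,4)

Reasoning: First=70, Second=126.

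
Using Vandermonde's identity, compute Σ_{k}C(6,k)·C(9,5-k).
3,003

Solution: = C(6+9,5) = C(15,5) = 3,003.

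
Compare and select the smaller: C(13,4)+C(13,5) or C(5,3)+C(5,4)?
C(5,3)+C(5,4)

Solution: First=2,002, Second=15.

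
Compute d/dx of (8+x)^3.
Using the power rule: d/dx (8+x)^3 = 3(8+x)^{2}.
Final answer: 3(8+x)^2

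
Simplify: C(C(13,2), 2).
3,003

Explanation: C(13,2) = 78, then C(78, 2) = 3,003.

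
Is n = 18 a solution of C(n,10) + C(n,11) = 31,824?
No

Explanation: C(18,10) + C(18,11) = 43,758 + 31,824 = 75,582, which does not equal 31,824.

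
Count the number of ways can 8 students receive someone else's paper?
Using D(n) = (n-1)[D(n-1) + D(n-2)]:
D(8) = (8-1) × [D(7) + D(6)]
      = 7 × [1854 + 265]
      = 7 × 2119
      = 14,833
Final answer: 14,833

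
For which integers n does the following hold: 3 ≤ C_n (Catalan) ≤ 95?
3, 4, 5
C_2=2; C_3=5; C_4=14; C_5=42; C_6=132. So valid n = 3, 4, 5.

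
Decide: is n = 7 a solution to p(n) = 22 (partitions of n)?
Pentagonal recurrence p(n) = p(n−1) + p(n−2) − p(n−5) − p(n−7) + …: p(7) = p(6) + p(5) − p(2) − p(0) = 11 + 7 − 2 − 1 = 15, which does not equal 22.
Final answer: No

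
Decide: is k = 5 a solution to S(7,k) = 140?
S(7,5) = 5·S(6,5) + S(6,4) = 5·15 + 65 = 140, which equals 140.

Answer: Yes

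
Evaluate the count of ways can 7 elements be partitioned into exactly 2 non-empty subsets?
63

This equals S(7,2), the Stirling number of the 2nd kind.
Using the Stirling recurrence: S(n,k) = k·S(n-1,k) + S(n-1,k-1)
S(7,2) = 2·S(6,2) + S(6,1)
         = 2·31 + 1
         = 62 + 1
         = 63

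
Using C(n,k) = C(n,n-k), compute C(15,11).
C(15,11) = C(15,4) = 1,365.
Final answer: 1,365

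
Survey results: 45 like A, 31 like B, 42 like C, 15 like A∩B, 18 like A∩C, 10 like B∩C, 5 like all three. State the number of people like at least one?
80

|A∪B∪C| = 45+31+42-15-18-10+5 = 80.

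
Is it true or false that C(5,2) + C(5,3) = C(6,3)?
Pascal's identity: LHS = 10 + 10 = 20; RHS = C(6,3) = 20. Both sides agree, so the statement holds.
Final answer: True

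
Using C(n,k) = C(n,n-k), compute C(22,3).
1,540

Reasoning: C(22,3) = C(22,19) = 1,540.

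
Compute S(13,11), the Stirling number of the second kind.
2,431
Using the Stirling recurrence: S(n,k) = k·S(n-1,k) + S(n-1,k-1)
S(13,11) = 11·S(12,11) + S(12,10)
         = 11·66 + 1705
         = 726 + 1705
         = 2,431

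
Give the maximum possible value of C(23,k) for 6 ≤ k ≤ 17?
C(23,k) is maximised at the centre of the row: C(23,11) = 1,352,078.
Final answer: 1,352,078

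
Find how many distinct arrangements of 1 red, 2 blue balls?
3

Multinomial: 3!/(1! × 2!) = 3.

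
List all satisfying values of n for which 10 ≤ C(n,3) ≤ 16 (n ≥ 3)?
5

C(4,3)=4; C(5,3)=10; C(6,3)=20. So valid n = 5.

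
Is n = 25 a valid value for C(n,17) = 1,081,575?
Yes

C(25,17) = 25·24·23·22·21·20·19·18·17·16·15·14·13·12·11·10·9/17! = 384,702,630,042,931,200,000/355,687,428,096,000 = 1,081,575, which equals 1,081,575.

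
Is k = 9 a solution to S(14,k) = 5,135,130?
Yes

Solution: S(14,9) = 9·S(13,9) + S(13,8) = 9·359,502 + 1,899,612 = 5,135,130, which equals 5,135,130.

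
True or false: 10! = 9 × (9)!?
False

Solution: 10! = 10 × 9! = 3,628,800, but 9 × 9! = 3,265,920.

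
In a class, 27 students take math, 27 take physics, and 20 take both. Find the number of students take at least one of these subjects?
34

Reasoning: |A∪B| = |A|+|B|-|A∩B| = 27+27-20 = 34.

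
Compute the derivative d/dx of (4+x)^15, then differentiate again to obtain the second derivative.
210(4+x)^13

First derivative: 15(4+x)^{14}. Second derivative: 15·14·(4+x)^{13} = 210(4+x)^{13}.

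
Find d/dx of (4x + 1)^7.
28(4x + 1)^6

Reasoning: Chain rule: 7(4x+1)^{6} × 4 = 28(4x+1)^{6}.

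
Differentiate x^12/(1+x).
(12x^11(1+x) - x^12)/(1+x)²

Explanation: Quotient rule: [12x^{11}(1+x) - x^12]/(1+x)².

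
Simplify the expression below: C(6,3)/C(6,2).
4/3

Solution: C(n,k+1)/C(n,k) = (n−k)/(k+1). Here (6−2)/(2+1) = 4/3 = 4/3.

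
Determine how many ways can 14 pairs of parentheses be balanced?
2,674,440

Using the Catalan number formula: C_n = C(2n, n) / (n+1)
C_14 = C(28, 14) / (14+1)
     = 40116600 / 15
     = 2,674,440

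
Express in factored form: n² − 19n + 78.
(n − 6)(n − 13)

Reasoning: Seek roots whose sum is 19 and product is 78: (6, 13). So n² − 19n + 78 = (n − 6)(n − 13).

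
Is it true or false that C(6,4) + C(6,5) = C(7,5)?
Pascal's identity: LHS = 15 + 6 = 21; RHS = C(7,5) = 21. Both sides agree, so the statement holds.

Answer: True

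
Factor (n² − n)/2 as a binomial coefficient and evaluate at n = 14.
C(n,2); C(14,2) = 91

Working:
(n² − n)/2 = n(n−1)/2 = C(n,2). At n = 14: C(14,2) = 91.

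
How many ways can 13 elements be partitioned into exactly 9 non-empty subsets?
359,502

Solution: This equals S(13,9), the Stirling number of the 2nd kind.
Using the Stirling recurrence: S(n,k) = k·S(n-1,k) + S(n-1,k-1)
S(13,9) = 9·S(12,9) + S(12,8)
         = 9·22275 + 159027
         = 200475 + 159027
         = 359,502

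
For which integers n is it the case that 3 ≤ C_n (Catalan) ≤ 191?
3, 4, 5, 6

Reasoning: C_2=2; C_3=5; C_4=14; C_5=42; C_6=132; C_7=429. So valid n = 3, 4, 5, 6.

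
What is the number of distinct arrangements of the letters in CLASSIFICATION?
1,816,214,400

Explanation: Word has 14 letters (C=2, L=1, A=2, S=2, I=3, F=1, T=1, O=1, N=1). Arrangements: 14!/Π(k!) = 1,816,214,400.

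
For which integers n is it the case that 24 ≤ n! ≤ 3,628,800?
n! is strictly increasing; 4! = 24 and 10! = 3,628,800, so valid n = 4, 5, 6, 7, 8, 9, 10.
Final answer: 4, 5, 6, 7, 8, 9, 10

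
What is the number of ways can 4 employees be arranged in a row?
24

Working:
Arrangements of 4 distinct objects: 4! = 24.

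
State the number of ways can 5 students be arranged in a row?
Arrangements of 5 distinct objects: 5! = 120.
Final answer: 120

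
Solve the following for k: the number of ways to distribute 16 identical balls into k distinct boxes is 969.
4
Stars and bars: the count is C(16+k−1, k−1), increasing in k. k=2: C(17,1) = 17, k=3: C(18,2) = 153, k=4: C(19,3) = 969 ✓. So k = 4.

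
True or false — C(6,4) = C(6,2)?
Symmetry C(n,k) = C(n,n-k): C(6,4) = 15 and C(6,2) = 15. Both sides agree, so the statement holds.

Answer: True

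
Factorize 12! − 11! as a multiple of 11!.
11 × 11! = 439,084,800

Working:
12! − 11! = 12·11! − 11! = (12 − 1)·11! = 11 × 11! = 439,084,800.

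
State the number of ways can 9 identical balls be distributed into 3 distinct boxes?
55

Solution: C(9+3-1, 3-1) = C(11, 2) = 55.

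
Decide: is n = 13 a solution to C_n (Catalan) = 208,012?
No
C_13 = C(26,13)/(13+1) = 10,400,600/14 = 742,900, which does not equal 208,012.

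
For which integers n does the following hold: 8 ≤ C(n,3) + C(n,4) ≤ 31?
5
C(4,3)+C(4,4)=5; C(5,3)+C(5,4)=15; C(6,3)+C(6,4)=35. So valid n = 5.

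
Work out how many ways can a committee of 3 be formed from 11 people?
C(11,3) = 11! / (3! × (11-3)!)
         = 11! / (3! × 8!)
         = 165
Final answer: 165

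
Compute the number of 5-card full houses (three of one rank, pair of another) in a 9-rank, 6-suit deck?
21,600

Triple rank: 9. Triple suits: C(6,3)=20. Pair rank: 8. Pair suits: C(6,2)=15. Total: 21,600.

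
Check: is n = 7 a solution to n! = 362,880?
No

Solution: 7! = 7·6! = 7·720 = 5,040, which does not equal 362,880.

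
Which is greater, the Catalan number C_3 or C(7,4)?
C_3 = C(6,3)/(3+1) = 20/4 = 5; C(7,4) = 35.
Final answer: C(7,4)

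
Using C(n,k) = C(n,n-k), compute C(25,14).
4,457,400
C(25,14) = C(25,11) = 4,457,400.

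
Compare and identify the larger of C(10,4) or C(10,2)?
C(10,4)=210, C(10,2)=45.
Final answer: C(10,4)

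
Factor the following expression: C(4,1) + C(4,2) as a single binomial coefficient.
By Pascal's identity: C(4,1) + C(4,2) = C(5,2) = 10.
Final answer: C(5,2)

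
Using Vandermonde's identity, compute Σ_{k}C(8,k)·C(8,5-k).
4,368
= C(8+8,5) = C(16,5) = 4,368.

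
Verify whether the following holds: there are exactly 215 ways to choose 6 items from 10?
False

Solution: C(10,6) = 210 ≠ 215.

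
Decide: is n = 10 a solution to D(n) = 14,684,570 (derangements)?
No

Explanation: D(10) = (10-1)·[D(9) + D(8)] = 9·[133,496 + 14,833] = 1,334,961, which does not equal 14,684,570.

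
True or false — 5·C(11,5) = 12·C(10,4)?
False
Absorption identity k·C(n,k) = n·C(n-1,k-1). LHS = 5·462 = 2,310; RHS = 12·210 = 2,520.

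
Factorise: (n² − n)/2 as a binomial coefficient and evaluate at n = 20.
C(n,2); C(20,2) = 190

Explanation: (n² − n)/2 = n(n−1)/2 = C(n,2). At n = 20: C(20,2) = 190.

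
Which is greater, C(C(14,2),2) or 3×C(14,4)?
C(C(14,2),2)

Working:
C(C(14,2),2)=4,095, 3×C(14,4)=3,003.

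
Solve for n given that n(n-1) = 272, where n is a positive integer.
17

Working:
n² − n − 272 = 0, so n = (1 ± √(1 + 4·272))/2 = (1 ± √1,089)/2 = (1 ± 33)/2, i.e. n = 17 or n = -16. Taking the positive root, n = 17 (check: 17×16 = 272).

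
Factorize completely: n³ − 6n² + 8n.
n(n − 2)(n − 4)

Reasoning: n³ − 6n² + 8n = n(n² − 6n + 8) = n(n − 2)(n − 4).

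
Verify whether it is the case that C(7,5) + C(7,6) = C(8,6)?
True

Pascal's identity: LHS = 21 + 7 = 28; RHS = C(8,6) = 28. Both sides agree, so the statement holds.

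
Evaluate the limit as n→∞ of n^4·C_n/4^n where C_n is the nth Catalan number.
∞

Solution: C_n ~ 4^n/(n^(3/2)√π), so n^4·C_n/4^n ~ n^(4 − 3/2)/√π → ∞.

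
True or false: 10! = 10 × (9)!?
True

Reasoning: By definition n! = n × (n-1)!, so 10! = 10 × 9!.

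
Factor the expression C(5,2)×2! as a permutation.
P(5,2)

C(5,2)×2! = [5!/(2!(3)!)]×2! = 5!/(3)! = P(5,2) = 20.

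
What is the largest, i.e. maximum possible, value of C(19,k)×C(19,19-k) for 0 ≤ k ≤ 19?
8,533,694,884
C(19,k)·C(19,19-k) = C(19,k)², maximised at the centre k = 9: C(19,9)² = 8,533,694,884.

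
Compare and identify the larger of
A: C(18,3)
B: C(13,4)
A

Explanation: A=C(18,3)=816, B=C(13,4)=715.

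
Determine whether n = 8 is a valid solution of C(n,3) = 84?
No

C(8,3) = 8·7·6/3! = 336/6 = 56, which does not equal 84.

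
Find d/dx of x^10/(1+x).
(10x^9(1+x) - x^10)/(1+x)²
Quotient rule: [10x^{9}(1+x) - x^10]/(1+x)².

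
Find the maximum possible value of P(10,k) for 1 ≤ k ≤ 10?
P(10,k) increases in k, so maximum at k = 10: 10! = 3,628,800.

Answer: 3,628,800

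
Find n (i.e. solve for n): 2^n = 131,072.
17

Solution: 131,072 = 1,024 × 128 = 2^10 × 2^7 = 2^17, so n = 17.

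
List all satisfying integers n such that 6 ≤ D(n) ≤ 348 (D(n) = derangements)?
4, 5, 6
Using D(n) = (n−1)[D(n−1) + D(n−2)] with D(1)=0, D(2)=1: D(3)=2; D(4)=9; D(5)=44; D(6)=265; D(7)=1,854. So valid n = 4, 5, 6.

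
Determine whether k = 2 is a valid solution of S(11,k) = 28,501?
No

Reasoning: S(11,2) = 2·S(10,2) + S(10,1) = 2·511 + 1 = 1,023, which does not equal 28,501.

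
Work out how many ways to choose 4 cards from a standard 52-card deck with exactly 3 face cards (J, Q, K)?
12 face cards and 40 non-face cards: C(12,3) × C(40,1) = 220 × 40 = 8,800.

Answer: 8,800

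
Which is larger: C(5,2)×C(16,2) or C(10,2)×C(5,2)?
C(5,2)×C(16,2)

Solution: C(5,2)×C(16,2)=1,200, C(10,2)×C(5,2)=450.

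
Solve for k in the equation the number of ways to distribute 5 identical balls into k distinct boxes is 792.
8

Stars and bars: the count is C(5+k−1, k−1), increasing in k. k=6: C(10,5) = 252, k=7: C(11,6) = 462, k=8: C(12,7) = 792 ✓. So k = 8.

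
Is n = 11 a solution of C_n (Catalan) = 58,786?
Yes

C_11 = C(22,11)/(11+1) = 705,432/12 = 58,786, which equals 58,786.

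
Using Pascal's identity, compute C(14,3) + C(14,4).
1,365

Explanation: C(14,3) + C(14,4) = C(15,4) = 1,365.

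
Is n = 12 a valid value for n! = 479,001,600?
Yes

Reasoning: 12! = 12·11! = 12·39,916,800 = 479,001,600, which equals 479,001,600.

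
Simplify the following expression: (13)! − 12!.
5,748,019,200

(13)! − 12! = (13)·12! − 12! = (13−1)·12! = 12·12! = 5,748,019,200.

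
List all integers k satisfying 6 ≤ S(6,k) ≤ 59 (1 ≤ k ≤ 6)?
S(6,1)=1; S(6,2)=31; S(6,3)=90; S(6,4)=65; S(6,5)=15; S(6,6)=1. So valid k = 2, 5.
Final answer: 2, 5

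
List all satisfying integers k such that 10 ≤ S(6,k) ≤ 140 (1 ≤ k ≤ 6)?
2, 3, 4, 5

S(6,1)=1; S(6,2)=31; S(6,3)=90; S(6,4)=65; S(6,5)=15; S(6,6)=1. So valid k = 2, 3, 4, 5.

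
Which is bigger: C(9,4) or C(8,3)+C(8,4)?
By Pascal's identity: C(9,4) = C(8,3)+C(8,4) = 126. Equal.

Answer: Equal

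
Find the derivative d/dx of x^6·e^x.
(6x^5 + x^6)e^x

Solution: Product rule: d/dx[x^6]·e^x + x^6·d/dx[e^x] = 6x^{5}e^x + x^6e^x.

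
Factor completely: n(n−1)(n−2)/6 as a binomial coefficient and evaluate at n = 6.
C(n,3); C(6,3) = 20

Working:
n(n−1)(n−2)/6 = n!/(3!(n−3)!) = C(n,3). At n = 6: C(6,3) = 20.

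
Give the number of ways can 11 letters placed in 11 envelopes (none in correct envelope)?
14,684,570

Explanation: Using D(n) = (n-1)[D(n-1) + D(n-2)]:
D(11) = (11-1) × [D(10) + D(9)]
      = 10 × [1334961 + 133496]
      = 10 × 1468457
      = 14,684,570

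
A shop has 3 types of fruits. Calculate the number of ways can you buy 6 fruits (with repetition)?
28

Working:
Stars and bars: C(6+3-1, 6) = C(8, 6) = 28.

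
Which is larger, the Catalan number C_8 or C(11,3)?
C_8 = C(16,8)/(8+1) = 12,870/9 = 1,430; C(11,3) = 165.
Final answer: C_8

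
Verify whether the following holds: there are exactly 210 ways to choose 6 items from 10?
True
C(10,6) = 210.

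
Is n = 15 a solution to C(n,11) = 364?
C(15,11) = 15·14·13·12·11·10·9·8·7·6·5/11! = 54,486,432,000/39,916,800 = 1,365, which does not equal 364.
Final answer: No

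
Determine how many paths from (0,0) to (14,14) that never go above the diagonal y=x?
2,674,440
Counted by the Catalan number C_14: C_14 = C(28,14)/(14+1) = 40,116,600/15 = 2,674,440.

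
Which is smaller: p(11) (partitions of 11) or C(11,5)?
p(11)

Solution: Pentagonal recurrence p(n) = p(n−1) + p(n−2) − p(n−5) − p(n−7) + …: p(11) = p(10) + p(9) − p(6) − p(4) = 42 + 30 − 11 − 5 = 56; C(11,5) = 462.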